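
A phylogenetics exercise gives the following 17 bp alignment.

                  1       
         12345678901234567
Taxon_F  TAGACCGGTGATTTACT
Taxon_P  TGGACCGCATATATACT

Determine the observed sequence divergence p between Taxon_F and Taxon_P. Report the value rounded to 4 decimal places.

Mismatches occur at site 2 (A→G), site 8 (G→C), site 9 (T→A), site 10 (G→T), site 13 (T→A).
There are 5 differences over 17 sites, so p = 5/17 = 0.2941.

0.2941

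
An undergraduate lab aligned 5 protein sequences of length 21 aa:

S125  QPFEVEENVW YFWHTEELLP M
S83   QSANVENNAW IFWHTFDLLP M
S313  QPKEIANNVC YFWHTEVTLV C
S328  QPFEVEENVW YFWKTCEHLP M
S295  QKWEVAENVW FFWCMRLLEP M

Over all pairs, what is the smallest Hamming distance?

3

Pairwise Hamming distances:
  S125 vs S83: 8
  S125 vs S313: 9
  S125 vs S328: 3
  S125 vs S295: 9
  S83 vs S313: 13
  S83 vs S328: 10
  S83 vs S295: 12
  S313 vs S328: 11
  S313 vs S295: 14
  S328 vs S295: 10
The smallest is 3, between S125 and S328.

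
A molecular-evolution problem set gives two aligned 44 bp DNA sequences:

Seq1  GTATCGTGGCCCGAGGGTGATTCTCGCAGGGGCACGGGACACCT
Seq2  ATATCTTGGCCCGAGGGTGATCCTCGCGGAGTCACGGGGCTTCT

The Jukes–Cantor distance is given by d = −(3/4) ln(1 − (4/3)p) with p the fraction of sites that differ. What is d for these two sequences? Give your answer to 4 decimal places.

Mismatches occur at site 1 (G→A), site 6 (G→T), site 22 (T→C), site 28 (A→G), site 30 (G→A), site 32 (G→T), site 39 (A→G), site 41 (A→T), site 42 (C→T).
p = 9/44 = 0.204545.
d = −0.75 · ln(1 − (4/3)·0.204545) = −0.75 · ln(0.727273) = −0.75 · (-0.318453) = 0.2388.

0.2388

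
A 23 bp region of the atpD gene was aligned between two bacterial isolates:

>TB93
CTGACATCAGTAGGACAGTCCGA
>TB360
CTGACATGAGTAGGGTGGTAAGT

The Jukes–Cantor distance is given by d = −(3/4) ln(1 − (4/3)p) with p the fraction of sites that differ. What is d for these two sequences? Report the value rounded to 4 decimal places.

0.3904

Mismatches occur at site 8 (C→G), site 15 (A→G), site 16 (C→T), site 17 (A→G), site 20 (C→A), site 21 (C→A), site 23 (A→T).
p = 7/23 = 0.304348.
d = −0.75 · ln(1 − (4/3)·0.304348) = −0.75 · ln(0.594203) = −0.75 · (-0.520534) = 0.3904.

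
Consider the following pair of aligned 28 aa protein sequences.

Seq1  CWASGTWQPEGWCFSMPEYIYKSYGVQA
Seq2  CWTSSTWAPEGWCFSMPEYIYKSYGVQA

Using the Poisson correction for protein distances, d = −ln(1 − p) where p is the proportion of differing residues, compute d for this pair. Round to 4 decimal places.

0.1133

The sequences differ at positions 3 (A/T), 5 (G/S), 8 (Q/A).
p = 3/28 = 0.107143.
d = −ln(1 − 0.107143) = −ln(0.892857) = 0.1133.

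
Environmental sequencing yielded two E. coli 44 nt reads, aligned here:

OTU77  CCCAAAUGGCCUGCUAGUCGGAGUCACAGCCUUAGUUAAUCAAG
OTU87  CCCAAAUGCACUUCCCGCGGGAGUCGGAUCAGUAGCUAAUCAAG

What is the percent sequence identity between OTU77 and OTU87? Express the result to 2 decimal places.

70.45%

The sequences differ at positions 9 (G/C), 10 (C/A), 13 (G/U), 15 (U/C), 16 (A/C), 18 (U/C), 19 (C/G), 26 (A/G), 27 (C/G), 29 (G/U), 31 (C/A), 32 (U/G), 36 (U/C).
31 of the 44 sites match, so the percent identity is 31/44 × 100 = 70.45%.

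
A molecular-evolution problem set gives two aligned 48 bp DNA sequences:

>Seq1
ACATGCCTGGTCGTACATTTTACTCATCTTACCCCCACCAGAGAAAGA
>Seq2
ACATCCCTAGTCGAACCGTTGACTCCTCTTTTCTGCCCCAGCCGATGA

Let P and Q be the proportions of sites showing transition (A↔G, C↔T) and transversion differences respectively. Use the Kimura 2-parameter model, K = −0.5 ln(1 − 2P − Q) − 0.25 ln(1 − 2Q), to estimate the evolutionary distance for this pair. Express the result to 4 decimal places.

0.4428

Mismatches occur at site 5 (G↔C, transversion), site 9 (G↔A, transition), site 14 (T↔A, transversion), site 17 (A↔C, transversion), site 18 (T↔G, transversion), site 21 (T↔G, transversion), site 26 (A↔C, transversion), site 31 (A↔T, transversion), site 32 (C↔T, transition), site 34 (C↔T, transition), site 35 (C↔G, transversion), site 37 (A↔C, transversion), site 42 (A↔C, transversion), site 43 (G↔C, transversion), site 44 (A↔G, transition), site 46 (A↔T, transversion).
Of the 16 differences, 4 transitions and 12 transversions over 48 sites: P = 4/48 = 0.083333, Q = 12/48 = 0.250000.
d = −0.5·ln(0.583334) − 0.25·ln(0.500000) = −0.5·(-0.538995) − 0.25·(-0.693147) = 0.4428.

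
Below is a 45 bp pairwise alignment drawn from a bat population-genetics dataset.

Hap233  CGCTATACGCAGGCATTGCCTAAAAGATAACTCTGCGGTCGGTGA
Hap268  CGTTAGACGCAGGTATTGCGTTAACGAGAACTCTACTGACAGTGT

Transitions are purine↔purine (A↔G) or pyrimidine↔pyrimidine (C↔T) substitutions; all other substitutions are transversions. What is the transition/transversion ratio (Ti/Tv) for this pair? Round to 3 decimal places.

Differing sites — 3:C/T (Ti); 6:T/G (Tv); 14:C/T (Ti); 20:C/G (Tv); 22:A/T (Tv); 25:A/C (Tv); 28:T/G (Tv); 35:G/A (Ti); 37:G/T (Tv); 39:T/A (Tv); 41:G/A (Ti); 45:A/T (Tv).
Of the 12 differences, 4 transitions and 8 transversions, so Ti/Tv = 4/8 = 0.500.

0.500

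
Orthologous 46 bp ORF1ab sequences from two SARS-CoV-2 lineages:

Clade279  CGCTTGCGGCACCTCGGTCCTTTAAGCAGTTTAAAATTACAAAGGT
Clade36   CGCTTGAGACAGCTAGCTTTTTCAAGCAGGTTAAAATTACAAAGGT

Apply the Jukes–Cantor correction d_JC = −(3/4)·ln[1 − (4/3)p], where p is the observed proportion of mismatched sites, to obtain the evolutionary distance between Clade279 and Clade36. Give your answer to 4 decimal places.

Differing sites — 7:C/A; 9:G/A; 12:C/G; 15:C/A; 17:G/C; 19:C/T; 20:C/T; 23:T/C; 30:T/G.
p = 9/46 = 0.195652.
d = −0.75 · ln(1 − (4/3)·0.195652) = −0.75 · ln(0.739131) = −0.75 · (-0.302280) = 0.2267.

0.2267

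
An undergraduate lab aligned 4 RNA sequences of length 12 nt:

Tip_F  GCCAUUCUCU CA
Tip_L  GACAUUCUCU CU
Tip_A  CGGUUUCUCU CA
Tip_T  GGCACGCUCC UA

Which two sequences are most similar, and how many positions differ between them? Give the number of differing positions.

2

Pairwise Hamming distances:
  Tip_F vs Tip_L: 2
  Tip_F vs Tip_A: 4
  Tip_F vs Tip_T: 5
  Tip_L vs Tip_A: 5
  Tip_L vs Tip_T: 6
  Tip_A vs Tip_T: 7
The smallest is 2, between Tip_F and Tip_L.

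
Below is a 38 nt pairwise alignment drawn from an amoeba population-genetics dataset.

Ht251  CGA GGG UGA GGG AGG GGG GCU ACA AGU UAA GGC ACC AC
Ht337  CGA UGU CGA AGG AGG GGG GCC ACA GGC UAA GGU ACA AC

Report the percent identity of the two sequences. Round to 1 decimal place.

Mismatches occur at site 4 (G↔U), site 6 (G↔U), site 7 (U↔C), site 10 (G↔A), site 21 (U↔C), site 25 (A↔G), site 27 (U↔C), site 33 (C↔U), site 36 (C↔A).
29 of the 38 sites match, so the percent identity is 29/38 × 100 = 76.3%.

76.3%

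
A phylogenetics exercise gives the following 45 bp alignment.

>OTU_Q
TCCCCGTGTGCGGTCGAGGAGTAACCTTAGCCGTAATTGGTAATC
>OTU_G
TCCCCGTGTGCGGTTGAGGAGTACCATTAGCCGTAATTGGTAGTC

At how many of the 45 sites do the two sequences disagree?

4

The sequences differ at positions 15 (C/T), 24 (A/C), 26 (C/A), 43 (A/G).
That gives 4 mismatches out of 45 aligned sites, so the Hamming distance is 4.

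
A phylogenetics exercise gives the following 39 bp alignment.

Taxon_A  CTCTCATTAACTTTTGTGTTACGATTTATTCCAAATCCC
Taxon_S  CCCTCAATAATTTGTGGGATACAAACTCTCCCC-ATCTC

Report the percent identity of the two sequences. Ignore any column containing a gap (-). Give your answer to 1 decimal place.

Excluding the 1 gap column leaves 38 comparable sites.
Mismatches occur at site 2 (T↔C), site 7 (T↔A), site 11 (C↔T), site 14 (T↔G), site 17 (T↔G), site 19 (T↔A), site 23 (G↔A), site 25 (T↔A), site 26 (T↔C), site 28 (A↔C), site 30 (T↔C), site 33 (A↔C), site 38 (C↔T).
25 of the 38 comparable sites match, so the percent identity is 25/38 × 100 = 65.8%.

65.8%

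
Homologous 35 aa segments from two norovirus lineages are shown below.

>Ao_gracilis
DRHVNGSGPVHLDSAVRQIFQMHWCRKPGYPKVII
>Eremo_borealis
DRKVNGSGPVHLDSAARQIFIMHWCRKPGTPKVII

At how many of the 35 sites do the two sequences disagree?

4

The sequences differ at positions 3 (H/K), 16 (V/A), 21 (Q/I), 30 (Y/T).
That gives 4 mismatches out of 35 aligned sites, so the Hamming distance is 4.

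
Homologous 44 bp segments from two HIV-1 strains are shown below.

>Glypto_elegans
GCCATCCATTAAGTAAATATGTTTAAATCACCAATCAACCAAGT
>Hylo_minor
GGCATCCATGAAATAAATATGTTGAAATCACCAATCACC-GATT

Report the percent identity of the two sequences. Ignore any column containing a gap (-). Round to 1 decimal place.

83.7%

Excluding the 1 gap column leaves 43 comparable sites.
Differing sites — 2:C/G; 10:T/G; 13:G/A; 24:T/G; 38:A/C; 41:A/G; 43:G/T.
36 of the 43 comparable sites match, so the percent identity is 36/43 × 100 = 83.7%.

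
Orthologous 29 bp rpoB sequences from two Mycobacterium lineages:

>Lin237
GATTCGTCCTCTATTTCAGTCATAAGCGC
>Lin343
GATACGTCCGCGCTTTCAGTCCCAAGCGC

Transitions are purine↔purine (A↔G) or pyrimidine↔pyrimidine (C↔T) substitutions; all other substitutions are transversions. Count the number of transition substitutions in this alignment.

1

Differing sites — 4:T/A (Tv); 10:T/G (Tv); 12:T/G (Tv); 13:A/C (Tv); 22:A/C (Tv); 23:T/C (Ti).
Of the 6 differences, 1 transition and 5 transversions, so the answer is 1.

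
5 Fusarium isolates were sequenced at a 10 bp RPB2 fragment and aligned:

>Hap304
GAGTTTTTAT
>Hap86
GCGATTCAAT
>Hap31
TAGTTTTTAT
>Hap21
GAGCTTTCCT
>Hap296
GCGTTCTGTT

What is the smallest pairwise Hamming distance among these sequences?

Pairwise Hamming distances:
  Hap304 vs Hap86: 4
  Hap304 vs Hap31: 1
  Hap304 vs Hap21: 3
  Hap304 vs Hap296: 4
  Hap86 vs Hap31: 5
  Hap86 vs Hap21: 5
  Hap86 vs Hap296: 5
  Hap31 vs Hap21: 4
  Hap31 vs Hap296: 5
  Hap21 vs Hap296: 5
The smallest is 1, between Hap304 and Hap31.

1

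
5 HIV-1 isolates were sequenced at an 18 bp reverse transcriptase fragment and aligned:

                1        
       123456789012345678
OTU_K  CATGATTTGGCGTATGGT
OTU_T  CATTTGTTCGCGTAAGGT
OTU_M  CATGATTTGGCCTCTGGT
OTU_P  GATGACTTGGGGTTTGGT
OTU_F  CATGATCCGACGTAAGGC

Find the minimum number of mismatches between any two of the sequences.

Pairwise Hamming distances:
  OTU_K vs OTU_T: 5
  OTU_K vs OTU_M: 2
  OTU_K vs OTU_P: 4
  OTU_K vs OTU_F: 5
  OTU_T vs OTU_M: 7
  OTU_T vs OTU_P: 8
  OTU_T vs OTU_F: 8
  OTU_M vs OTU_P: 5
  OTU_M vs OTU_F: 7
  OTU_P vs OTU_F: 9
The smallest is 2, between OTU_K and OTU_M.

2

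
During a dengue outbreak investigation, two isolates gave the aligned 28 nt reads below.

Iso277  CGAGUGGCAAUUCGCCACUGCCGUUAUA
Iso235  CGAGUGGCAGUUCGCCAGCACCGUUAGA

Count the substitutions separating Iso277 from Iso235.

Differing sites — 10:A/G; 18:C/G; 19:U/C; 20:G/A; 27:U/G.
That gives 5 mismatches out of 28 aligned sites, so the Hamming distance is 5.

5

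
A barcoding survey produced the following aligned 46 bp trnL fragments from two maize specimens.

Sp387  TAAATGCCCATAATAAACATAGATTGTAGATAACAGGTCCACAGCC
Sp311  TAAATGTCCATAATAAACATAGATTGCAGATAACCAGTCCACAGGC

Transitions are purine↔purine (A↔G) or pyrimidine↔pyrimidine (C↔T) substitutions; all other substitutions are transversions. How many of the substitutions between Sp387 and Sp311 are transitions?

Mismatches occur at site 7 (C↔T, transition), site 27 (T↔C, transition), site 35 (A↔C, transversion), site 36 (G↔A, transition), site 45 (C↔G, transversion).
Of the 5 differences, 3 transitions and 2 transversions, so the answer is 3.

3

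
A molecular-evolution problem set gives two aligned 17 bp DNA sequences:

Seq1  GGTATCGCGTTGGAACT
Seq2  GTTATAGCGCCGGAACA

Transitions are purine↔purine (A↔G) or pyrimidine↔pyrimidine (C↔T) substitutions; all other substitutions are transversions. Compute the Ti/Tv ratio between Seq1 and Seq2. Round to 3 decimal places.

0.667

The sequences differ at positions 2 (G/T, transversion), 6 (C/A, transversion), 10 (T/C, transition), 11 (T/C, transition), 17 (T/A, transversion).
Of the 5 differences, 2 transitions and 3 transversions, so Ti/Tv = 2/3 = 0.667.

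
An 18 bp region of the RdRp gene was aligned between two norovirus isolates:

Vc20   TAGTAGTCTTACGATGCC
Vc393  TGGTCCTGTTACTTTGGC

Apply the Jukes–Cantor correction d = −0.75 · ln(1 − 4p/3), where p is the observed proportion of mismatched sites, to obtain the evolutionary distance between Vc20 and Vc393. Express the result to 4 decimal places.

0.5482

Differing sites — 2:A/G; 5:A/C; 6:G/C; 8:C/G; 13:G/T; 14:A/T; 17:C/G.
p = 7/18 = 0.388889.
d = −0.75 · ln(1 − (4/3)·0.388889) = −0.75 · ln(0.481481) = −0.75 · (-0.730889) = 0.5482.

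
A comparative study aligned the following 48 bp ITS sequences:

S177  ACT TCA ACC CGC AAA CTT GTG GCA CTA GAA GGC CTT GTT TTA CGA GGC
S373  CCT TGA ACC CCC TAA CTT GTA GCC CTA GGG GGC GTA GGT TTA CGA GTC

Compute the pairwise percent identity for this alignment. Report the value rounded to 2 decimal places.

75.00%

Mismatches occur at site 1 (A/C), site 5 (C/G), site 11 (G/C), site 13 (A/T), site 21 (G/A), site 24 (A/C), site 29 (A/G), site 30 (A/G), site 34 (C/G), site 36 (T/A), site 38 (T/G), site 47 (G/T).
36 of the 48 sites match, so the percent identity is 36/48 × 100 = 75.00%.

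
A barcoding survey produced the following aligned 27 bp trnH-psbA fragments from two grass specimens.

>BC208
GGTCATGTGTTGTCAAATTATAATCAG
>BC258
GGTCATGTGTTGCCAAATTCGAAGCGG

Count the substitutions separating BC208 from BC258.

Differing sites — 13:T/C; 20:A/C; 21:T/G; 24:T/G; 26:A/G.
That gives 5 mismatches out of 27 aligned sites, so the Hamming distance is 5.

5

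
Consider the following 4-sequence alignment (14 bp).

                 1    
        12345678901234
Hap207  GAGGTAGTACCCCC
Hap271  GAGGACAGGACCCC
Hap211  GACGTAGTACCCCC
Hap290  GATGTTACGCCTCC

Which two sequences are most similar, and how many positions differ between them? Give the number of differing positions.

1

Pairwise Hamming distances:
  Hap207 vs Hap271: 6
  Hap207 vs Hap211: 1
  Hap207 vs Hap290: 6
  Hap271 vs Hap211: 7
  Hap271 vs Hap290: 6
  Hap211 vs Hap290: 6
The smallest is 1, between Hap207 and Hap211.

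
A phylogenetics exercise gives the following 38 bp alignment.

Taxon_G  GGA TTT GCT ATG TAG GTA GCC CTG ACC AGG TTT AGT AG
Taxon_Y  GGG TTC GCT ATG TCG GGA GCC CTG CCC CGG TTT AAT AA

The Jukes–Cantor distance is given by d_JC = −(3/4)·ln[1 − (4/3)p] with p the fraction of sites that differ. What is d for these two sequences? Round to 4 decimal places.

0.2471

The sequences differ at positions 3 (A/G), 6 (T/C), 14 (A/C), 17 (T/G), 25 (A/C), 28 (A/C), 35 (G/A), 38 (G/A).
p = 8/38 = 0.210526.
d = −0.75 · ln(1 − (4/3)·0.210526) = −0.75 · ln(0.719299) = −0.75 · (-0.329478) = 0.2471.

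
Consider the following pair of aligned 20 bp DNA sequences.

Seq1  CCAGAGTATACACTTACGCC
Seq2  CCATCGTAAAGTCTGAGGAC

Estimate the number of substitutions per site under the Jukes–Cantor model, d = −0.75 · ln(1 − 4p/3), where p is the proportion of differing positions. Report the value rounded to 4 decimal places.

Differing sites — 4:G/T; 5:A/C; 9:T/A; 11:C/G; 12:A/T; 15:T/G; 17:C/G; 19:C/A.
p = 8/20 = 0.400000.
d = −0.75 · ln(1 − (4/3)·0.400000) = −0.75 · ln(0.466667) = −0.75 · (-0.762139) = 0.5716.

0.5716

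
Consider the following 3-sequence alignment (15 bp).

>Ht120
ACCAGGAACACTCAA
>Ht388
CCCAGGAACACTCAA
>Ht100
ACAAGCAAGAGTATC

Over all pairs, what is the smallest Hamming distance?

Pairwise Hamming distances:
  Ht120 vs Ht388: 1
  Ht120 vs Ht100: 7
  Ht388 vs Ht100: 8
The smallest is 1, between Ht120 and Ht388.

1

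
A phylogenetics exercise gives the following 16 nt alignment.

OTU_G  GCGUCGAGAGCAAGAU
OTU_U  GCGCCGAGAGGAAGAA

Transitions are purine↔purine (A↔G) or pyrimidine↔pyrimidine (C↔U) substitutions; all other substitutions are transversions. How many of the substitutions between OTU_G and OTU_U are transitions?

1

Differing sites — 4:U/C (Ti); 11:C/G (Tv); 16:U/A (Tv).
Of the 3 differences, 1 transition and 2 transversions, so the answer is 1.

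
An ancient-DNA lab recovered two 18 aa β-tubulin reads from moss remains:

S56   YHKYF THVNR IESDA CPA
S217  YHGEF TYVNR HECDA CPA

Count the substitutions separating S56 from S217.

5

The sequences differ at positions 3 (K/G), 4 (Y/E), 7 (H/Y), 11 (I/H), 13 (S/C).
That gives 5 mismatches out of 18 aligned sites, so the Hamming distance is 5.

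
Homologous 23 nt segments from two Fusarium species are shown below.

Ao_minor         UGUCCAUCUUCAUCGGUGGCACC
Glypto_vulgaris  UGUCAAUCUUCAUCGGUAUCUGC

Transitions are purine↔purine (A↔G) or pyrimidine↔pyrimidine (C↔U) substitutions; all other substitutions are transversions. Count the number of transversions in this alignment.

4

Differing sites — 5:C/A (Tv); 18:G/A (Ti); 19:G/U (Tv); 21:A/U (Tv); 22:C/G (Tv).
Of the 5 differences, 1 transition and 4 transversions, so the answer is 4.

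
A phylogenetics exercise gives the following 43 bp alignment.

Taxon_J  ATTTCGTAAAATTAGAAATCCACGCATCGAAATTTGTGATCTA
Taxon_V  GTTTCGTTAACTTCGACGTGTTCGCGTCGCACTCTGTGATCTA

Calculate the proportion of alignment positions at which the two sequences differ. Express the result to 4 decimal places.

0.3023

Differing sites — 1:A/G; 8:A/T; 11:A/C; 14:A/C; 17:A/C; 18:A/G; 20:C/G; 21:C/T; 22:A/T; 26:A/G; 30:A/C; 32:A/C; 34:T/C.
There are 13 differences over 43 sites, so p = 13/43 = 0.3023.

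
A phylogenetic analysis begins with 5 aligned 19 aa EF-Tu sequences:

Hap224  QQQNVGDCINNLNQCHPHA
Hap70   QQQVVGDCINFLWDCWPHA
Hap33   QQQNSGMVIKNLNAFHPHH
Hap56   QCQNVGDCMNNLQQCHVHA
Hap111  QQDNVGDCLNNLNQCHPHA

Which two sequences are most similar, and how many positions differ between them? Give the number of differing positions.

Pairwise Hamming distances:
  Hap224 vs Hap70: 5
  Hap224 vs Hap33: 7
  Hap224 vs Hap56: 4
  Hap224 vs Hap111: 2
  Hap70 vs Hap33: 11
  Hap70 vs Hap56: 8
  Hap70 vs Hap111: 7
  Hap33 vs Hap56: 11
  Hap33 vs Hap111: 9
  Hap56 vs Hap111: 5
The smallest is 2, between Hap224 and Hap111.

2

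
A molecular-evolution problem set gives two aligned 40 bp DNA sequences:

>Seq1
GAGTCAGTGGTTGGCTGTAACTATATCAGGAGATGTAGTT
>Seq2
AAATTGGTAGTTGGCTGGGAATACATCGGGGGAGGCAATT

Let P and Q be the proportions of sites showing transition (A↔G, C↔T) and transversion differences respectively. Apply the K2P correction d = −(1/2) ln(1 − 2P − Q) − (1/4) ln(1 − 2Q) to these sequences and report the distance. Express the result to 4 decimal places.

Differing sites — 1:G/A (Ti); 3:G/A (Ti); 5:C/T (Ti); 6:A/G (Ti); 9:G/A (Ti); 18:T/G (Tv); 19:A/G (Ti); 21:C/A (Tv); 24:T/C (Ti); 28:A/G (Ti); 31:A/G (Ti); 34:T/G (Tv); 36:T/C (Ti); 38:G/A (Ti).
Of the 14 differences, 11 transitions and 3 transversions over 40 sites: P = 11/40 = 0.275000, Q = 3/40 = 0.075000.
d = −0.5·ln(0.375000) − 0.25·ln(0.850000) = −0.5·(-0.980829) − 0.25·(-0.162519) = 0.5310.

0.5310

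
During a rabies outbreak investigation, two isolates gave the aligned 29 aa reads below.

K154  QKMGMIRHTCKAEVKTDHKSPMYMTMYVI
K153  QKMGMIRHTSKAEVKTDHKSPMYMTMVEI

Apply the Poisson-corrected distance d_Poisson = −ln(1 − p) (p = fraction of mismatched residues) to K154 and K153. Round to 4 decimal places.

0.1092

Mismatches occur at site 10 (C→S), site 27 (Y→V), site 28 (V→E).
p = 3/29 = 0.103448.
d = −ln(1 − 0.103448) = −ln(0.896552) = 0.1092.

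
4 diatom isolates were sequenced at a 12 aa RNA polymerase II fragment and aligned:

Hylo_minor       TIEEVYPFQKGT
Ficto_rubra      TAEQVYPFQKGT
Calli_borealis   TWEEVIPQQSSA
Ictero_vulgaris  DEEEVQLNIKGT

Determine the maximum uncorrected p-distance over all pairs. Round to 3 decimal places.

Pairwise Hamming distances:
  Hylo_minor vs Ficto_rubra: 2
  Hylo_minor vs Calli_borealis: 6
  Hylo_minor vs Ictero_vulgaris: 6
  Ficto_rubra vs Calli_borealis: 7
  Ficto_rubra vs Ictero_vulgaris: 7
  Calli_borealis vs Ictero_vulgaris: 9
The largest is 9 mismatches, between Calli_borealis and Ictero_vulgaris; p = 9/12 = 0.750.

0.750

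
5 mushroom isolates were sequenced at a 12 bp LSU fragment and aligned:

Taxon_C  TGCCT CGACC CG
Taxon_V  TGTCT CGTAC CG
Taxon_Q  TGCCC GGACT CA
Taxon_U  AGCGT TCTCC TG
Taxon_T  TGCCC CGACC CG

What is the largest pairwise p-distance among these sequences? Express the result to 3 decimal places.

Pairwise Hamming distances:
  Taxon_C vs Taxon_V: 3
  Taxon_C vs Taxon_Q: 4
  Taxon_C vs Taxon_U: 6
  Taxon_C vs Taxon_T: 1
  Taxon_V vs Taxon_Q: 7
  Taxon_V vs Taxon_U: 7
  Taxon_V vs Taxon_T: 4
  Taxon_Q vs Taxon_U: 9
  Taxon_Q vs Taxon_T: 3
  Taxon_U vs Taxon_T: 7
The largest is 9 mismatches, between Taxon_Q and Taxon_U; p = 9/12 = 0.750.

0.750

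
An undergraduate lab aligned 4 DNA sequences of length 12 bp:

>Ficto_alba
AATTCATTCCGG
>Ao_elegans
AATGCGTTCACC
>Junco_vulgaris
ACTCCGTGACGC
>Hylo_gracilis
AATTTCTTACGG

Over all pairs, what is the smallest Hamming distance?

3

Pairwise Hamming distances:
  Ficto_alba vs Ao_elegans: 5
  Ficto_alba vs Junco_vulgaris: 6
  Ficto_alba vs Hylo_gracilis: 3
  Ao_elegans vs Junco_vulgaris: 6
  Ao_elegans vs Hylo_gracilis: 7
  Junco_vulgaris vs Hylo_gracilis: 6
The smallest is 3, between Ficto_alba and Hylo_gracilis.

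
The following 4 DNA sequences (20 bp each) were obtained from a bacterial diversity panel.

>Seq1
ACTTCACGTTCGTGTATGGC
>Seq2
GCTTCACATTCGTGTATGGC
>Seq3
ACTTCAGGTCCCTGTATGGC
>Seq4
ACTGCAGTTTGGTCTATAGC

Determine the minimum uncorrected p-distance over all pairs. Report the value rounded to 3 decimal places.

0.100

Pairwise Hamming distances:
  Seq1 vs Seq2: 2
  Seq1 vs Seq3: 3
  Seq1 vs Seq4: 6
  Seq2 vs Seq3: 5
  Seq2 vs Seq4: 7
  Seq3 vs Seq4: 7
The smallest is 2 mismatches, between Seq1 and Seq2; p = 2/20 = 0.100.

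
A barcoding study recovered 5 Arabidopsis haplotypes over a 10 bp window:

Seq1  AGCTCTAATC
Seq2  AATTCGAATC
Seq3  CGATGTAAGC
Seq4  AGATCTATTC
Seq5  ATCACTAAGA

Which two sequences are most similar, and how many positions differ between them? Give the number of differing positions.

Pairwise Hamming distances:
  Seq1 vs Seq2: 3
  Seq1 vs Seq3: 4
  Seq1 vs Seq4: 2
  Seq1 vs Seq5: 4
  Seq2 vs Seq3: 6
  Seq2 vs Seq4: 4
  Seq2 vs Seq5: 6
  Seq3 vs Seq4: 4
  Seq3 vs Seq5: 6
  Seq4 vs Seq5: 6
The smallest is 2, between Seq1 and Seq4.

2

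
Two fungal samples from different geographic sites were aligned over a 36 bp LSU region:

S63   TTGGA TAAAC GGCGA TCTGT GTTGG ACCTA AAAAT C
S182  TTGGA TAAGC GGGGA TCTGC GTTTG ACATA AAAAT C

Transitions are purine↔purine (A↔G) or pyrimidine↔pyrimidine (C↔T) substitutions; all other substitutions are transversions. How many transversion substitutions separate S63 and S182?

Differing sites — 9:A/G (Ti); 13:C/G (Tv); 20:T/C (Ti); 24:G/T (Tv); 28:C/A (Tv).
Of the 5 differences, 2 transitions and 3 transversions, so the answer is 3.

3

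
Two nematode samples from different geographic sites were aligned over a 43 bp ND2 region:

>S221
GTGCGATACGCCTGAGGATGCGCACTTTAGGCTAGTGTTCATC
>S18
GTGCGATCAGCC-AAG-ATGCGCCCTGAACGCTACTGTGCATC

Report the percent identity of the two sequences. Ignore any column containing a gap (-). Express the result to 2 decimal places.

Excluding the 2 gap columns leaves 41 comparable sites.
Mismatches occur at site 8 (A→C), site 9 (C→A), site 14 (G→A), site 24 (A→C), site 27 (T→G), site 28 (T→A), site 30 (G→C), site 35 (G→C), site 39 (T→G).
32 of the 41 comparable sites match, so the percent identity is 32/41 × 100 = 78.05%.

78.05%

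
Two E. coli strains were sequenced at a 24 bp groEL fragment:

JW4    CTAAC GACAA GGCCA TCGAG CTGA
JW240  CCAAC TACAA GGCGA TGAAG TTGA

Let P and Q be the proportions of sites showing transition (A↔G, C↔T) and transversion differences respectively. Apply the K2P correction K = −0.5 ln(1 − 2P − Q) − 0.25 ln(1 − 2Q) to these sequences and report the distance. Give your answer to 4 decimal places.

0.3069

The sequences differ at positions 2 (T/C, transition), 6 (G/T, transversion), 14 (C/G, transversion), 17 (C/G, transversion), 18 (G/A, transition), 21 (C/T, transition).
Of the 6 differences, 3 transitions and 3 transversions over 24 sites: P = 3/24 = 0.125000, Q = 3/24 = 0.125000.
d = −0.5·ln(0.625000) − 0.25·ln(0.750000) = −0.5·(-0.470004) − 0.25·(-0.287682) = 0.3069.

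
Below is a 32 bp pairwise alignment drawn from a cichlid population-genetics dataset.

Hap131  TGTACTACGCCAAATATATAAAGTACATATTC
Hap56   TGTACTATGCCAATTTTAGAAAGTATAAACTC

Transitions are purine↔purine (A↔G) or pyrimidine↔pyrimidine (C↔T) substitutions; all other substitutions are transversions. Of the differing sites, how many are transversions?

Mismatches occur at site 8 (C↔T, transition), site 14 (A↔T, transversion), site 16 (A↔T, transversion), site 19 (T↔G, transversion), site 26 (C↔T, transition), site 28 (T↔A, transversion), site 30 (T↔C, transition).
Of the 7 differences, 3 transitions and 4 transversions, so the answer is 4.

4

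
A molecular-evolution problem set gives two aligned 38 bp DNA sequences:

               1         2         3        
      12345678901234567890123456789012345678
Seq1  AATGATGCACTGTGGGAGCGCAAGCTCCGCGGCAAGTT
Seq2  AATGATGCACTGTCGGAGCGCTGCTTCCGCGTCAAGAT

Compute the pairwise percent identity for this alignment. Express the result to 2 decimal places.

81.58%

The sequences differ at positions 14 (G/C), 22 (A/T), 23 (A/G), 24 (G/C), 25 (C/T), 32 (G/T), 37 (T/A).
31 of the 38 sites match, so the percent identity is 31/38 × 100 = 81.58%.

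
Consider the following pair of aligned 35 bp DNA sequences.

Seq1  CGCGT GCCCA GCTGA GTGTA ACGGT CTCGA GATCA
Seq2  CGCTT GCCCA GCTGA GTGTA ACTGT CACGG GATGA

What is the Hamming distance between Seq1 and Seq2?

5

Mismatches occur at site 4 (G→T), site 23 (G→T), site 27 (T→A), site 30 (A→G), site 34 (C→G).
That gives 5 mismatches out of 35 aligned sites, so the Hamming distance is 5.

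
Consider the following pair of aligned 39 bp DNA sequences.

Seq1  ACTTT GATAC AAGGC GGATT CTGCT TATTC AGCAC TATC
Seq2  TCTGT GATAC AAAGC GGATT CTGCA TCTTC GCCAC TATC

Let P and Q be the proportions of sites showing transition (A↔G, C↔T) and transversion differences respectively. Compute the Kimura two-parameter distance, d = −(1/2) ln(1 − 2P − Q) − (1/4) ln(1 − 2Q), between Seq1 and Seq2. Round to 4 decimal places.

0.2052

Mismatches occur at site 1 (A→T, transversion), site 4 (T→G, transversion), site 13 (G→A, transition), site 25 (T→A, transversion), site 27 (A→C, transversion), site 31 (A→G, transition), site 32 (G→C, transversion).
Of the 7 differences, 2 transitions and 5 transversions over 39 sites: P = 2/39 = 0.051282, Q = 5/39 = 0.128205.
d = −0.5·ln(0.769231) − 0.25·ln(0.743590) = −0.5·(-0.262364) − 0.25·(-0.296265) = 0.2052.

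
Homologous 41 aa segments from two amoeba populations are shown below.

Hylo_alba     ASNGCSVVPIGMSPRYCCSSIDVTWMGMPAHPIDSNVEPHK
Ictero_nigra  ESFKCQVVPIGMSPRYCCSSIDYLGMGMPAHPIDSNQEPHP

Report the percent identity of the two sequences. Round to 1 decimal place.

Differing sites — 1:A/E; 3:N/F; 4:G/K; 6:S/Q; 23:V/Y; 24:T/L; 25:W/G; 37:V/Q; 41:K/P.
32 of the 41 sites match, so the percent identity is 32/41 × 100 = 78.0%.

78.0%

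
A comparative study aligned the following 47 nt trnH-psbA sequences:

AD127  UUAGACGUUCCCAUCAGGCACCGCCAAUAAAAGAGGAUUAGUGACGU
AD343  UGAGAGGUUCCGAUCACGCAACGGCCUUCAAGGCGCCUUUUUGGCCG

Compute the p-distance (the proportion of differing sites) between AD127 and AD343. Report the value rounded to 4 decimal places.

0.3830

Mismatches occur at site 2 (U↔G), site 6 (C↔G), site 12 (C↔G), site 17 (G↔C), site 21 (C↔A), site 24 (C↔G), site 26 (A↔C), site 27 (A↔U), site 29 (A↔C), site 32 (A↔G), site 34 (A↔C), site 36 (G↔C), site 37 (A↔C), site 40 (A↔U), site 41 (G↔U), site 44 (A↔G), site 46 (G↔C), site 47 (U↔G).
There are 18 differences over 47 sites, so p = 18/47 = 0.3830.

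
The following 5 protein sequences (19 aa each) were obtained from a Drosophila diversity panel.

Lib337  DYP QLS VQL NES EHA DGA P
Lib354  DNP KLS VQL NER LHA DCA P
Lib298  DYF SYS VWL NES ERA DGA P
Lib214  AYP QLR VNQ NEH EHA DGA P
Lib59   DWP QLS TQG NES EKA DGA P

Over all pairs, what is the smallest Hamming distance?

Pairwise Hamming distances:
  Lib337 vs Lib354: 5
  Lib337 vs Lib298: 5
  Lib337 vs Lib214: 5
  Lib337 vs Lib59: 4
  Lib354 vs Lib298: 9
  Lib354 vs Lib214: 9
  Lib354 vs Lib59: 8
  Lib298 vs Lib214: 9
  Lib298 vs Lib59: 8
  Lib214 vs Lib59: 8
The smallest is 4, between Lib337 and Lib59.

4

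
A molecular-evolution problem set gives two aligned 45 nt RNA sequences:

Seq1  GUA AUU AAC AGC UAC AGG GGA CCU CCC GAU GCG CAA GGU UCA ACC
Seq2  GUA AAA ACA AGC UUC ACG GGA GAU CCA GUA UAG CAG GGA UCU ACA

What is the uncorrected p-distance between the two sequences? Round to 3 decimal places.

Differing sites — 5:U/A; 6:U/A; 8:A/C; 9:C/A; 14:A/U; 17:G/C; 22:C/G; 23:C/A; 27:C/A; 29:A/U; 30:U/A; 31:G/U; 32:C/A; 36:A/G; 39:U/A; 42:A/U; 45:C/A.
There are 17 differences over 45 sites, so p = 17/45 = 0.378.

0.378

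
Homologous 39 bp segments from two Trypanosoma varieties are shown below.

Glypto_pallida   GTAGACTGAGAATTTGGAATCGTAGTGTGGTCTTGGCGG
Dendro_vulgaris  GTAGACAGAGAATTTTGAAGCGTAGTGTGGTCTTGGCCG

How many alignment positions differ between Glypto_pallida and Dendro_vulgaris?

The sequences differ at positions 7 (T/A), 16 (G/T), 20 (T/G), 38 (G/C).
That gives 4 mismatches out of 39 aligned sites, so the Hamming distance is 4.

4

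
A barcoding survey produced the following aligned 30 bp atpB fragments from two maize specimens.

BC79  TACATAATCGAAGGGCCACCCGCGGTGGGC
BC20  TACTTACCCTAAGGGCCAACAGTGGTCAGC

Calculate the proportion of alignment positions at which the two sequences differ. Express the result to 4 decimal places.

0.3000

Mismatches occur at site 4 (A↔T), site 7 (A↔C), site 8 (T↔C), site 10 (G↔T), site 19 (C↔A), site 21 (C↔A), site 23 (C↔T), site 27 (G↔C), site 28 (G↔A).
There are 9 differences over 30 sites, so p = 9/30 = 0.3000.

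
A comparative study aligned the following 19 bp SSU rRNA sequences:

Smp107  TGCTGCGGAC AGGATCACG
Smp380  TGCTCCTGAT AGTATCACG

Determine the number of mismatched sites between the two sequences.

Mismatches occur at site 5 (G→C), site 7 (G→T), site 10 (C→T), site 13 (G→T).
That gives 4 mismatches out of 19 aligned sites, so the Hamming distance is 4.

4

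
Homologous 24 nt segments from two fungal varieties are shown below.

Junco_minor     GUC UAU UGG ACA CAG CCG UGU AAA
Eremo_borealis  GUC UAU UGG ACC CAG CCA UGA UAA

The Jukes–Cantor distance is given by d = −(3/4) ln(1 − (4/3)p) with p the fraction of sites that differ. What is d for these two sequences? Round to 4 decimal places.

0.1885

Differing sites — 12:A/C; 18:G/A; 21:U/A; 22:A/U.
p = 4/24 = 0.166667.
d = −0.75 · ln(1 − (4/3)·0.166667) = −0.75 · ln(0.777777) = −0.75 · (-0.251315) = 0.1885.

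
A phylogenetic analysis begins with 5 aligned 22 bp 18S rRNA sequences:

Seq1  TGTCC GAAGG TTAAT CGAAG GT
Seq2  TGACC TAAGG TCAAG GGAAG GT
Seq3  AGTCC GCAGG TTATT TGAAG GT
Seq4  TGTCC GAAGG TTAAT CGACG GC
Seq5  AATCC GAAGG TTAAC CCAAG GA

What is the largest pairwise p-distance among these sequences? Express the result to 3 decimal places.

0.409

Pairwise Hamming distances:
  Seq1 vs Seq2: 5
  Seq1 vs Seq3: 4
  Seq1 vs Seq4: 2
  Seq1 vs Seq5: 5
  Seq2 vs Seq3: 8
  Seq2 vs Seq4: 7
  Seq2 vs Seq5: 9
  Seq3 vs Seq4: 6
  Seq3 vs Seq5: 7
  Seq4 vs Seq5: 6
The largest is 9 mismatches, between Seq2 and Seq5; p = 9/22 = 0.409.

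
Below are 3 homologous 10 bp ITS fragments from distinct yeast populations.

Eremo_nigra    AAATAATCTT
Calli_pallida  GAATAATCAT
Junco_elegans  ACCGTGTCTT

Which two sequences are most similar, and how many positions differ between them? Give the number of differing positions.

2

Pairwise Hamming distances:
  Eremo_nigra vs Calli_pallida: 2
  Eremo_nigra vs Junco_elegans: 5
  Calli_pallida vs Junco_elegans: 7
The smallest is 2, between Eremo_nigra and Calli_pallida.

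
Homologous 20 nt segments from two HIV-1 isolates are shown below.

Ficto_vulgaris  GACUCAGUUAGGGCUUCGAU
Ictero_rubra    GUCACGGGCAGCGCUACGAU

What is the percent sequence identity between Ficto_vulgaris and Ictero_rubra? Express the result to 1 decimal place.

The sequences differ at positions 2 (A/U), 4 (U/A), 6 (A/G), 8 (U/G), 9 (U/C), 12 (G/C), 16 (U/A).
13 of the 20 sites match, so the percent identity is 13/20 × 100 = 65.0%.

65.0%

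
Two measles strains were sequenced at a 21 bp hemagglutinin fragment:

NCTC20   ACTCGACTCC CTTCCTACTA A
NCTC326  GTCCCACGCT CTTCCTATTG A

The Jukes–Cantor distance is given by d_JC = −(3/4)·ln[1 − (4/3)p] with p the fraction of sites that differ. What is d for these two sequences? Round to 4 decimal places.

Mismatches occur at site 1 (A/G), site 2 (C/T), site 3 (T/C), site 5 (G/C), site 8 (T/G), site 10 (C/T), site 18 (C/T), site 20 (A/G).
p = 8/21 = 0.380952.
d = −0.75 · ln(1 − (4/3)·0.380952) = −0.75 · ln(0.492064) = −0.75 · (-0.709146) = 0.5319.

0.5319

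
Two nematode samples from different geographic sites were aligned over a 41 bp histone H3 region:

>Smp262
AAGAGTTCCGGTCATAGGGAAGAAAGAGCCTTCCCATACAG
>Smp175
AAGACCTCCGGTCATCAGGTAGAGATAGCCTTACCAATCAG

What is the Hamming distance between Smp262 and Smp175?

Differing sites — 5:G/C; 6:T/C; 16:A/C; 17:G/A; 20:A/T; 24:A/G; 26:G/T; 33:C/A; 37:T/A; 38:A/T.
That gives 10 mismatches out of 41 aligned sites, so the Hamming distance is 10.

10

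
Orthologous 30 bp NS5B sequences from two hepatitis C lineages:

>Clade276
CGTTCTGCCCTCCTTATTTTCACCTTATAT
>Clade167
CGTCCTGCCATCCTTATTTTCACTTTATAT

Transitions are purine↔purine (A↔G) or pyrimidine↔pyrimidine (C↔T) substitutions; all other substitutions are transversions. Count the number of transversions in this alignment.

Differing sites — 4:T/C (Ti); 10:C/A (Tv); 24:C/T (Ti).
Of the 3 differences, 2 transitions and 1 transversion, so the answer is 1.

1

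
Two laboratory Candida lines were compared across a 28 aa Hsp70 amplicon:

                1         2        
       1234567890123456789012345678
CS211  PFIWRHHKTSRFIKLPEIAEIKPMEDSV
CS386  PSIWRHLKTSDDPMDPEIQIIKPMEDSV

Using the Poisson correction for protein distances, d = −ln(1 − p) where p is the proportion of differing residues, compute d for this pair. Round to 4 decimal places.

0.3878

Differing sites — 2:F/S; 7:H/L; 11:R/D; 12:F/D; 13:I/P; 14:K/M; 15:L/D; 19:A/Q; 20:E/I.
p = 9/28 = 0.321429.
d = −ln(1 − 0.321429) = −ln(0.678571) = 0.3878.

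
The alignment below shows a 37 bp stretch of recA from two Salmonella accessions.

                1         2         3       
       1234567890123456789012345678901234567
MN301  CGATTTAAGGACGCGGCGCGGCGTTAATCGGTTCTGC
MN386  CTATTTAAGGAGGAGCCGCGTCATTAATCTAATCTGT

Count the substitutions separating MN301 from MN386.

The sequences differ at positions 2 (G/T), 12 (C/G), 14 (C/A), 16 (G/C), 21 (G/T), 23 (G/A), 30 (G/T), 31 (G/A), 32 (T/A), 37 (C/T).
That gives 10 mismatches out of 37 aligned sites, so the Hamming distance is 10.

10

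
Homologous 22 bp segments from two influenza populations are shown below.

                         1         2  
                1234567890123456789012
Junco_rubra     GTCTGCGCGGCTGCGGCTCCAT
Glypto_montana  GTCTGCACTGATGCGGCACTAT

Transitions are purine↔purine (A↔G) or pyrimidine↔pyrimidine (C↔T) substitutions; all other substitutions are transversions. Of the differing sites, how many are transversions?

Mismatches occur at site 7 (G↔A, transition), site 9 (G↔T, transversion), site 11 (C↔A, transversion), site 18 (T↔A, transversion), site 20 (C↔T, transition).
Of the 5 differences, 2 transitions and 3 transversions, so the answer is 3.

3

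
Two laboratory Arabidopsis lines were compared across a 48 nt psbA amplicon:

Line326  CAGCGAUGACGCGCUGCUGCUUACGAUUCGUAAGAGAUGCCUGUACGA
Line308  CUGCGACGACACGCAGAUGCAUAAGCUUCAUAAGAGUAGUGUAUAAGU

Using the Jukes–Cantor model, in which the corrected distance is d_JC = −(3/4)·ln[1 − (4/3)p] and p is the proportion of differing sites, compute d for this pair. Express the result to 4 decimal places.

Differing sites — 2:A/U; 7:U/C; 11:G/A; 15:U/A; 17:C/A; 21:U/A; 24:C/A; 26:A/C; 30:G/A; 37:A/U; 38:U/A; 40:C/U; 41:C/G; 43:G/A; 46:C/A; 48:A/U.
p = 16/48 = 0.333333.
d = −0.75 · ln(1 − (4/3)·0.333333) = −0.75 · ln(0.555556) = −0.75 · (-0.587786) = 0.4408.

0.4408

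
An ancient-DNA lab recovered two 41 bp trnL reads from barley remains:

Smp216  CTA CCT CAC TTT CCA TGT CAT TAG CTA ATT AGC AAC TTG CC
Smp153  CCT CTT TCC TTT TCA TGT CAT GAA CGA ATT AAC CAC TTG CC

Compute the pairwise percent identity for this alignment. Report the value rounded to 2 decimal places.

The sequences differ at positions 2 (T/C), 3 (A/T), 5 (C/T), 7 (C/T), 8 (A/C), 13 (C/T), 22 (T/G), 24 (G/A), 26 (T/G), 32 (G/A), 34 (A/C).
30 of the 41 sites match, so the percent identity is 30/41 × 100 = 73.17%.

73.17%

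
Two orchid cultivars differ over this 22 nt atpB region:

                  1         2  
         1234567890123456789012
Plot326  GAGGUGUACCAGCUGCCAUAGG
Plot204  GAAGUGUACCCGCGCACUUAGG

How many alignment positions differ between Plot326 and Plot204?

6

Mismatches occur at site 3 (G↔A), site 11 (A↔C), site 14 (U↔G), site 15 (G↔C), site 16 (C↔A), site 18 (A↔U).
That gives 6 mismatches out of 22 aligned sites, so the Hamming distance is 6.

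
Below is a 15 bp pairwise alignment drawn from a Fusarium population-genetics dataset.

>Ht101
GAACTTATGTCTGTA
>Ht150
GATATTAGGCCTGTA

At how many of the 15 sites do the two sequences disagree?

4

Differing sites — 3:A/T; 4:C/A; 8:T/G; 10:T/C.
That gives 4 mismatches out of 15 aligned sites, so the Hamming distance is 4.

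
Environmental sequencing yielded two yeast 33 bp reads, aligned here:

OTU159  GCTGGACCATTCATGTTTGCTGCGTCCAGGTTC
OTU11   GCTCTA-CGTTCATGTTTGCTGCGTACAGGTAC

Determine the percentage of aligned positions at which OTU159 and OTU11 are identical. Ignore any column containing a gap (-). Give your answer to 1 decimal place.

Excluding the 1 gap column leaves 32 comparable sites.
The sequences differ at positions 4 (G/C), 5 (G/T), 9 (A/G), 26 (C/A), 32 (T/A).
27 of the 32 comparable sites match, so the percent identity is 27/32 × 100 = 84.4%.

84.4%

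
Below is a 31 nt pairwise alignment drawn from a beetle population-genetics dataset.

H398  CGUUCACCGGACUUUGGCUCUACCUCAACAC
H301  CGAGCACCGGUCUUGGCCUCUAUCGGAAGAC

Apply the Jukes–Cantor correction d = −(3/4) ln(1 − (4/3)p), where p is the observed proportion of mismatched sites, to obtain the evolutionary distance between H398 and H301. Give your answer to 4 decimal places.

0.3672

The sequences differ at positions 3 (U/A), 4 (U/G), 11 (A/U), 15 (U/G), 17 (G/C), 23 (C/U), 25 (U/G), 26 (C/G), 29 (C/G).
p = 9/31 = 0.290323.
d = −0.75 · ln(1 − (4/3)·0.290323) = −0.75 · ln(0.612903) = −0.75 · (-0.489549) = 0.3672.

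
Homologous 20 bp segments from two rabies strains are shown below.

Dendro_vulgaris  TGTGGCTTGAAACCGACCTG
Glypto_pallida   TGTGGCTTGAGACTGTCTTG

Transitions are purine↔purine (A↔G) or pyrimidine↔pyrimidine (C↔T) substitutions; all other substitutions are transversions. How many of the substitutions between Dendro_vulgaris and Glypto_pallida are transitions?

Differing sites — 11:A/G (Ti); 14:C/T (Ti); 16:A/T (Tv); 18:C/T (Ti).
Of the 4 differences, 3 transitions and 1 transversion, so the answer is 3.

3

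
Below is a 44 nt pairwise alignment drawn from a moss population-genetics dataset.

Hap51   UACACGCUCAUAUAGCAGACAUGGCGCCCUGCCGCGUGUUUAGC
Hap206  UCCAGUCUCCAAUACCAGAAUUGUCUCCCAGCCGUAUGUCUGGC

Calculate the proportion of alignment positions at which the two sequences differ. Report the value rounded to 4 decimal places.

Mismatches occur at site 2 (A→C), site 5 (C→G), site 6 (G→U), site 10 (A→C), site 11 (U→A), site 15 (G→C), site 20 (C→A), site 21 (A→U), site 24 (G→U), site 26 (G→U), site 30 (U→A), site 35 (C→U), site 36 (G→A), site 40 (U→C), site 42 (A→G).
There are 15 differences over 44 sites, so p = 15/44 = 0.3409.

0.3409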